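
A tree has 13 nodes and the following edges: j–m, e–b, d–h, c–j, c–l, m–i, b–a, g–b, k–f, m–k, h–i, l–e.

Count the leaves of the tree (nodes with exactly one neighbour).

4

Degree-1 nodes: a, d, f, g — 4 of them.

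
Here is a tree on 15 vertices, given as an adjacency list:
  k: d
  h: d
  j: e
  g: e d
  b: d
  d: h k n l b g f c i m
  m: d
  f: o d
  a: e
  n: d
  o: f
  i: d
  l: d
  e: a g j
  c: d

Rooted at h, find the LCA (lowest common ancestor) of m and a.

m's ancestor chain is m, d, h and a's is a, e, g, d, h; they first meet at d.

d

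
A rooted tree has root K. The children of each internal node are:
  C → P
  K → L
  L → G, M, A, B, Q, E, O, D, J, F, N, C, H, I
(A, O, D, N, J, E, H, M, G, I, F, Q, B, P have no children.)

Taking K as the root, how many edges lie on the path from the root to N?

2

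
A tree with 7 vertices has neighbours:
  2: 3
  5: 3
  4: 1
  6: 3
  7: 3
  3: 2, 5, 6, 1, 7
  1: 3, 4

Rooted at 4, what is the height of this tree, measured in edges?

2 sits deepest: 4–1–3–2 — 3 edges from the root.

3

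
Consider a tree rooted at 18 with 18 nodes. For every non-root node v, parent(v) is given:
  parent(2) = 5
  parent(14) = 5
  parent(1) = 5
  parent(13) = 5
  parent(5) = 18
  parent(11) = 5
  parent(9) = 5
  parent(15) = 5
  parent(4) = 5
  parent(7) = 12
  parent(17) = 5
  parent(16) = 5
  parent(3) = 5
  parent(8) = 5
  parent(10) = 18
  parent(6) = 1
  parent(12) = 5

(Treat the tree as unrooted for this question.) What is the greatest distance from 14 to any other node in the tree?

3

A farthest node from 14 is 6 (10, 7 also at distance 3).
The path 14–5–1–6 has 3 edges.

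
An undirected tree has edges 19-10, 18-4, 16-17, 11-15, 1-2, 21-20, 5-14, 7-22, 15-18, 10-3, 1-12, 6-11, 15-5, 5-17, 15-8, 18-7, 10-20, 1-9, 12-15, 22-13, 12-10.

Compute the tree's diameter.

BFS from 13 reaches 21 last, at distance 8; BFS from 21 confirms no node is farther.
Path: 13-22-7-18-15-12-10-20-21.

8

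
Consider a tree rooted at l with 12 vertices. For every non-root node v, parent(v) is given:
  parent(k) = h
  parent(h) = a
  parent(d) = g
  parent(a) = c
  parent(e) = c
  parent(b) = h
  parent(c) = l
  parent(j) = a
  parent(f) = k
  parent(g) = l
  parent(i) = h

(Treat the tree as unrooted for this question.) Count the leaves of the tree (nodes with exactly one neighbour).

6

Degree-1 nodes: b, d, e, f, i, j — 6 of them.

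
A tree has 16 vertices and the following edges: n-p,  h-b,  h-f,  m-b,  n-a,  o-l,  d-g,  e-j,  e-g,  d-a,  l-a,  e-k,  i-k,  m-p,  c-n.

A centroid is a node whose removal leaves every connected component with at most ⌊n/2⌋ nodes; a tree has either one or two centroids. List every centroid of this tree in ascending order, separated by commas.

Delete a: the remaining components have sizes 7, 6, 2. Max 7 ≤ 8, so a is a centroid.
Every other node leaves some component of size > 8, so the centroid is unique.

a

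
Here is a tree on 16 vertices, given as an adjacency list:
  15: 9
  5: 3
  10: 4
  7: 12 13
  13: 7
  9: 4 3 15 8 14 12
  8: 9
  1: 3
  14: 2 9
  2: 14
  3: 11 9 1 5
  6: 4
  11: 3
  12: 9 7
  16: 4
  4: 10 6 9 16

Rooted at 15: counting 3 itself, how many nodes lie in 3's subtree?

The subtree rooted at 3 contains: 3, 11, 1, 5 — 4 nodes.

4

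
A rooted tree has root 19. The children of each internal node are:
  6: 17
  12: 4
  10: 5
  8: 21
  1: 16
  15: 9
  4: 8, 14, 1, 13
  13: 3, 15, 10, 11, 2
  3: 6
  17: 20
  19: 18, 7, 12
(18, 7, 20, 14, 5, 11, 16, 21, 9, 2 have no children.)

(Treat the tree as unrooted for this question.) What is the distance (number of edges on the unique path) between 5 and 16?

Walking from 5: 5 – 10 – 13 – 4 – 1 – 16. Length 5.

5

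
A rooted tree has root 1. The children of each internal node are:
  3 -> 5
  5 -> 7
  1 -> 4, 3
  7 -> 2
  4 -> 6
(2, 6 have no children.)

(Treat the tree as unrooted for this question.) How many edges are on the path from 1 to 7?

Walking from 1: 1 - 3 - 5 - 7. Length 3.

3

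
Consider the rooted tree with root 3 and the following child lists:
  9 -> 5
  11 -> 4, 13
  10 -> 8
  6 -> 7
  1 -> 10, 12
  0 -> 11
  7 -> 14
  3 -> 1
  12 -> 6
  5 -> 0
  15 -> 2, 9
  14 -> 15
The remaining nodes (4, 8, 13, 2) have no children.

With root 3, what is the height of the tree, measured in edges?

11

The longest root-to-leaf path is 3 – 1 – 12 – 6 – 7 – 14 – 15 – 9 – 5 – 0 – 11 – 4 (11 edges).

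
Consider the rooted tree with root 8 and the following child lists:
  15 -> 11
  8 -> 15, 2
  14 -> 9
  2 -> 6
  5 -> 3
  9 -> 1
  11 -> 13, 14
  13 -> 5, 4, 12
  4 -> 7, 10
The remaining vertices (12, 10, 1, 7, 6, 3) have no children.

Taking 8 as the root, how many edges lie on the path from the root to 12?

4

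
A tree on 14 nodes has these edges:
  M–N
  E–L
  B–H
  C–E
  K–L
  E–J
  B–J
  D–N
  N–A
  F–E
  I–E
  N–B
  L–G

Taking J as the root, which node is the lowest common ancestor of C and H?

Path C→root: C E J; path H→root: H B J.
First common node: J.

J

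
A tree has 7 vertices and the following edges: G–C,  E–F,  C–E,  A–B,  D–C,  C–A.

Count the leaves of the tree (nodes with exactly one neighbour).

Degree-1 nodes: B, D, F, G — 4 of them.

4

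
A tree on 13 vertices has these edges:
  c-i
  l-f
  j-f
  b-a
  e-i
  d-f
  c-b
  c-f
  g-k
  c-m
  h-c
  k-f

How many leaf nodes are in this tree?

8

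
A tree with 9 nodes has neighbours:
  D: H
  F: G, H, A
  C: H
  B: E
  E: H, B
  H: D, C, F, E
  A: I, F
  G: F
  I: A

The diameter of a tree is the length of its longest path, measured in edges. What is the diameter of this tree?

BFS from I reaches B last, at distance 5; BFS from B confirms no node is farther.
Path: I–A–F–H–E–B.

5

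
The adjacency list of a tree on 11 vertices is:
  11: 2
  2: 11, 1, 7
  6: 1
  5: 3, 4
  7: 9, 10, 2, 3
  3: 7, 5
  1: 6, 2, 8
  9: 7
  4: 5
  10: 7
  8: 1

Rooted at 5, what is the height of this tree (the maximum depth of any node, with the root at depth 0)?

8 sits deepest: 5-3-7-2-1-8 — 5 edges from the root.

5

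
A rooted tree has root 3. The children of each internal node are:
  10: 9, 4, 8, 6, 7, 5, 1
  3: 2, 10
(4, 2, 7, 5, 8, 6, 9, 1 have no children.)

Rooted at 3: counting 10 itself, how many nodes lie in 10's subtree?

8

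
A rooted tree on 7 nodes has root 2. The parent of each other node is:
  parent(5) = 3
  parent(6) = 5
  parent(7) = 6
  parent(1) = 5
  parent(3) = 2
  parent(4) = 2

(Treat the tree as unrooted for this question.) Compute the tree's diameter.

BFS from 7 reaches 4 last, at distance 5; BFS from 4 confirms no node is farther.
Path: 7-6-5-3-2-4.

5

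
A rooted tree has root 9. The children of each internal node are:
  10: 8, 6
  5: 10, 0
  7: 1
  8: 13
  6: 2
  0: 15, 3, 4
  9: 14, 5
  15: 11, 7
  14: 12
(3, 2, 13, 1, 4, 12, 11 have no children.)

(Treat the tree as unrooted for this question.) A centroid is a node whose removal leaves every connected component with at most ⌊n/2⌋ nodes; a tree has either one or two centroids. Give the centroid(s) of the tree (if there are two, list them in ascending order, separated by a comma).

Removing 5 splits the tree into components of sizes 7, 5, 3; the largest is 7 ≤ ⌊16/2⌋ = 8.
Every other node leaves some component of size > 8, so the centroid is unique.

5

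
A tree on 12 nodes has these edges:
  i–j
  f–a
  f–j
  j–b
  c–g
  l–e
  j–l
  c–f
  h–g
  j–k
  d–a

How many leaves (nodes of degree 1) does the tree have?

6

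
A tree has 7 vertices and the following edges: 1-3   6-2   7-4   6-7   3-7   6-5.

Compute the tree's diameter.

A longest path is 1–3–7–6–2, with 4 edges.

4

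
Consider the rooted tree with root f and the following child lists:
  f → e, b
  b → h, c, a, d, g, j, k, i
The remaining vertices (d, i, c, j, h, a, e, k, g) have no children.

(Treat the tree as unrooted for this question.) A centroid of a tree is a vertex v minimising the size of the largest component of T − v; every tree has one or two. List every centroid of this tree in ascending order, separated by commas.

b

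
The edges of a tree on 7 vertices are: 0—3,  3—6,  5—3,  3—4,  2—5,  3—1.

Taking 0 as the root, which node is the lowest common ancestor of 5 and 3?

3

Path 5→root: 5 3 0; path 3→root: 3 0.
First common node: 3.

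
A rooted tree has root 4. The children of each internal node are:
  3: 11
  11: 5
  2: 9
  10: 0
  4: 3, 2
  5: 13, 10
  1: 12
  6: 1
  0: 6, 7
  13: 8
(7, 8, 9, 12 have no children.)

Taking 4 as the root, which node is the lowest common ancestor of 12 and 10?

10

12's ancestor chain is 12, 1, 6, 0, 10, 5, 11, 3, 4 and 10's is 10, 5, 11, 3, 4; they first meet at 10.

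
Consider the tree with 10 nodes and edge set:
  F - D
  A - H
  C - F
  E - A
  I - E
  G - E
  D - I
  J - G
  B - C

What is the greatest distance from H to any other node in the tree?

7

Distances from H peak at 7, attained at B.
H-A-E-I-D-F-C-B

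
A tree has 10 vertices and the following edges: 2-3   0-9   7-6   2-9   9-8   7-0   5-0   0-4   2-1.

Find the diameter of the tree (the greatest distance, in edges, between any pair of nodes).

A longest path is 6 – 7 – 0 – 9 – 2 – 1, with 5 edges.

5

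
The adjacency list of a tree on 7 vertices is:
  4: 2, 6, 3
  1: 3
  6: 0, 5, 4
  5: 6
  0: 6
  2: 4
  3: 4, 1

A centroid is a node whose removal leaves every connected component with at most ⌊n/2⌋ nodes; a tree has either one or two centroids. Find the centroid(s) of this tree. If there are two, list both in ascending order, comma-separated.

4

Removing 4 splits the tree into components of sizes 3, 2, 1; the largest is 3 ≤ ⌊7/2⌋ = 3.
No neighbour of 4 does as well, so 4 is the unique centroid.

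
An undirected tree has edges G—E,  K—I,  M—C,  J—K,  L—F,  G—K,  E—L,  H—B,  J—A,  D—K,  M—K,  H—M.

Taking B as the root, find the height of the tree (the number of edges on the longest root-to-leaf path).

7

The longest root-to-leaf path is B-H-M-K-G-E-L-F (7 edges).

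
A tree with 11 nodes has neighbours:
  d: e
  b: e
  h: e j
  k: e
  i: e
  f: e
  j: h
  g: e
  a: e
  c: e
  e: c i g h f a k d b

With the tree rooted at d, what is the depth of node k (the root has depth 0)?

2

d → e → k — 2 edges.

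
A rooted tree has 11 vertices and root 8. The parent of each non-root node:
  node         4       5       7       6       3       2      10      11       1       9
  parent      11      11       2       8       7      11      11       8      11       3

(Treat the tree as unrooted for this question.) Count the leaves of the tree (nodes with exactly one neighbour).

6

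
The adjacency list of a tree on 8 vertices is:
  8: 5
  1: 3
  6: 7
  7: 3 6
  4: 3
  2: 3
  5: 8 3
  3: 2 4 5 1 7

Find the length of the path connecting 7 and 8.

The path is 7 – 3 – 5 – 8, which has 3 edges.

3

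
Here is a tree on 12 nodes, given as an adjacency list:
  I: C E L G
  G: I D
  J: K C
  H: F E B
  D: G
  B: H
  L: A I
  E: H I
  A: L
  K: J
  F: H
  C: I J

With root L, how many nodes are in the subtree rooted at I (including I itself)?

10

Descendants of I (including itself): I, E, G, C, H, D, J, F, B, K. That's 10.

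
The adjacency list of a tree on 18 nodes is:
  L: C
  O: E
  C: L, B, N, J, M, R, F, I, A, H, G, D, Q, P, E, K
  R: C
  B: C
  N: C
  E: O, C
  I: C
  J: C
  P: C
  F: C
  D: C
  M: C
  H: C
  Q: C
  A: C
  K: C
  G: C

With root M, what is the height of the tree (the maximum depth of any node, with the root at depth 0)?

3

O sits deepest: M–C–E–O — 3 edges from the root.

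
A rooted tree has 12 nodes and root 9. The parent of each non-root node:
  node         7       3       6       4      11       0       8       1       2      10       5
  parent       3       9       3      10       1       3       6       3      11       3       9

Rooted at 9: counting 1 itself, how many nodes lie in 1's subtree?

1's subtree: {1, 11, 2}, size 3.

3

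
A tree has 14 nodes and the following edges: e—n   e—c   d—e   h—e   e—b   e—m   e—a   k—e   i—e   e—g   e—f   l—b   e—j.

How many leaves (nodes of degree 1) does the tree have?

12

The leaves are a, c, d, f, g, h, i, j, k, l, m, n.
That is 12 leaves.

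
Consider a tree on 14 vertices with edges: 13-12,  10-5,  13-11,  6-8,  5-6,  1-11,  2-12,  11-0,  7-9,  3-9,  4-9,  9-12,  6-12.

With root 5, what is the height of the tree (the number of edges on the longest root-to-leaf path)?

5

A deepest node is 0, reached by 5–6–12–13–11–0.
That path has 5 edges, so the height is 5.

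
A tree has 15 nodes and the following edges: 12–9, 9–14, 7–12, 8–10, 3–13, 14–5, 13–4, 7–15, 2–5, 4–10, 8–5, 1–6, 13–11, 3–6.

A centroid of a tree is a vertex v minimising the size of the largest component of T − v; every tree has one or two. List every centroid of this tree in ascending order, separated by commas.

8

If 8 is removed the pieces have sizes 7, 7, all ≤ ⌊15/2⌋ = 7.
No neighbour of 8 does as well, so 8 is the unique centroid.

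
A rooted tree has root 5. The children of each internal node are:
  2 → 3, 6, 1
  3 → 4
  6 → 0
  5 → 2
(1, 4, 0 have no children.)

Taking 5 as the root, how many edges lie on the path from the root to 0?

3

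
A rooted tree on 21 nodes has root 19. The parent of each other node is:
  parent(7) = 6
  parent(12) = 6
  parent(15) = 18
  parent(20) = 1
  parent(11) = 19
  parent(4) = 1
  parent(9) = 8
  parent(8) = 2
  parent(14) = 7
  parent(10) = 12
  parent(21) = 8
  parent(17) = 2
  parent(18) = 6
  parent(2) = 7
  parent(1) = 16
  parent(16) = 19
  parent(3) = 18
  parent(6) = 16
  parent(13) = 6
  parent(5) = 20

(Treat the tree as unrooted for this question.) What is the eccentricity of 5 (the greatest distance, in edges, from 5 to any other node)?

8

The node farthest from 5 is 9 (21 also at distance 8), via 5 – 20 – 1 – 16 – 6 – 7 – 2 – 8 – 9 — 8 edges.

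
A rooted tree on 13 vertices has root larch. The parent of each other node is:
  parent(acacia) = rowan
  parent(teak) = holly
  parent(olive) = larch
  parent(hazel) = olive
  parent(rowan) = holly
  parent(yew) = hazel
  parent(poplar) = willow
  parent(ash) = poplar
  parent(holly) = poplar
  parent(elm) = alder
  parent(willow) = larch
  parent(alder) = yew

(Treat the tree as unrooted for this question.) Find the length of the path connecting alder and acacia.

9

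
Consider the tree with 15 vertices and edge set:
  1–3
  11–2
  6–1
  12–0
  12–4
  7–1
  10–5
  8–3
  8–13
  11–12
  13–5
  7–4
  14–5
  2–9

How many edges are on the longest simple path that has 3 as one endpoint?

The node farthest from 3 is 9, via 3-1-7-4-12-11-2-9 — 7 edges.

7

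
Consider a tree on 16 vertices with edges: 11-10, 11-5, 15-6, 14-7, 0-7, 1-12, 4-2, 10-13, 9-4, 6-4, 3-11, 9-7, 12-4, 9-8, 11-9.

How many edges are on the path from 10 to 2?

4

Walking from 10: 10 - 11 - 9 - 4 - 2. Length 4.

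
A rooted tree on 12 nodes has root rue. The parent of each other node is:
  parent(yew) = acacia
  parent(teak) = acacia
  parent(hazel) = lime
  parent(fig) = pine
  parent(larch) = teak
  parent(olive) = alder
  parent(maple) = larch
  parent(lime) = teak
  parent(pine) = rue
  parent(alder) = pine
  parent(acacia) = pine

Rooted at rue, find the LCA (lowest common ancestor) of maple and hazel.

teak

Ancestors of maple (toward the root): maple, larch, teak, acacia, pine, rue.
Ancestors of hazel: hazel, lime, teak, acacia, pine, rue.
The deepest node appearing in both lists is teak.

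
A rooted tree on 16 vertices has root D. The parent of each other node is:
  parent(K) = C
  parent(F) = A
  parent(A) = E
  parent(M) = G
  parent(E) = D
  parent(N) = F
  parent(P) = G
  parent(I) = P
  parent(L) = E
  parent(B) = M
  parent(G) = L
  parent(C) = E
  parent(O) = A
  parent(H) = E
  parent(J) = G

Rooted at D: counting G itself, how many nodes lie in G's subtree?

6

Descendants of G (including itself): G, M, J, P, B, I. That's 6.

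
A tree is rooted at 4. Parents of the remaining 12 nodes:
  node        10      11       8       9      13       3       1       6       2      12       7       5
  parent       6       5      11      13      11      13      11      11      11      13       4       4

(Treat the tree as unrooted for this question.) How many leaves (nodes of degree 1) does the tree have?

The leaves are 1, 2, 3, 7, 8, 9, 10, 12.
That is 8 leaves.

8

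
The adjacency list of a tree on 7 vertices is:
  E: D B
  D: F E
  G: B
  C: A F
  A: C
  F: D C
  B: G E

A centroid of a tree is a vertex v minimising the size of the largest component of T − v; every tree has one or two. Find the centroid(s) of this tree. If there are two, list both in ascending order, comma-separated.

D

Removing D splits the tree into components of sizes 3, 3; the largest is 3 ≤ ⌊7/2⌋ = 3.
No neighbour of D does as well, so D is the unique centroid.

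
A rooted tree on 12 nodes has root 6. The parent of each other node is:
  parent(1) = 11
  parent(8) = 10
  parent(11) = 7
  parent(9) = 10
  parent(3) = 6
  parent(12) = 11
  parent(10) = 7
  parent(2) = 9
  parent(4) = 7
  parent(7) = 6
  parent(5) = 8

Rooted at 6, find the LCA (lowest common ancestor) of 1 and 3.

Path 1→root: 1 11 7 6; path 3→root: 3 6.
First common node: 6.

6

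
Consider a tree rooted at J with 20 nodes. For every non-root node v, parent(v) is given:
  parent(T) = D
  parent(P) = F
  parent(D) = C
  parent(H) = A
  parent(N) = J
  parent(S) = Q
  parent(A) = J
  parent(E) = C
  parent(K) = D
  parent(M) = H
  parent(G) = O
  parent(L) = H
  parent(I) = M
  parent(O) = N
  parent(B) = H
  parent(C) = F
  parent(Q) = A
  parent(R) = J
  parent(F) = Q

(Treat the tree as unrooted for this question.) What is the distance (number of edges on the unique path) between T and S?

Walking from T: T – D – C – F – Q – S. Length 5.

5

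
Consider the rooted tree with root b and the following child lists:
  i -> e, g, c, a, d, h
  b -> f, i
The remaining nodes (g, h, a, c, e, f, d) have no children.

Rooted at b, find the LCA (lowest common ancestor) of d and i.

d's ancestor chain is d, i, b and i's is i, b; they first meet at i.

i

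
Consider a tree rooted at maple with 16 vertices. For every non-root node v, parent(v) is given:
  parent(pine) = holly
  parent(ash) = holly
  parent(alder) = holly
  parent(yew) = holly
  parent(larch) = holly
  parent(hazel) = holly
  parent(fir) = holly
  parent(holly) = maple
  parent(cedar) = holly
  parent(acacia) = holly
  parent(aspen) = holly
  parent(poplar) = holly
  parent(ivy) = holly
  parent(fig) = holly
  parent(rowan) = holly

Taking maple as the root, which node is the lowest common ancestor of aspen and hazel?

Path aspen→root: aspen holly maple; path hazel→root: hazel holly maple.
First common node: holly.

holly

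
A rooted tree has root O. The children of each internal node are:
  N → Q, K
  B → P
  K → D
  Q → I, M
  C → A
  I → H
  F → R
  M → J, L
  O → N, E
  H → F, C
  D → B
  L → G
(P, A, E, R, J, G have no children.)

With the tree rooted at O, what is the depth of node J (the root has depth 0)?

4

Path from O to J: O–N–Q–M–J, which has 4 edges.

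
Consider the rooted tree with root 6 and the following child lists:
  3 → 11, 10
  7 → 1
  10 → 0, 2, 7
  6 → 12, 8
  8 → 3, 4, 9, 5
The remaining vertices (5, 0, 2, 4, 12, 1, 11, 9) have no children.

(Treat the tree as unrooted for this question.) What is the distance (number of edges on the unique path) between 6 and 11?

3

The path is 6 - 8 - 3 - 11, which has 3 edges.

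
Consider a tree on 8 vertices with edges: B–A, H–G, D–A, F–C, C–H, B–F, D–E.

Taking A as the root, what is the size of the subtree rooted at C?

3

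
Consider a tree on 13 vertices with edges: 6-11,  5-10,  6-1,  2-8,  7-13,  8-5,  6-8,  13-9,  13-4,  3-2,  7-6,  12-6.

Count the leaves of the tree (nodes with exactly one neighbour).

7

Degree-1 nodes: 1, 3, 4, 9, 10, 11, 12 — 7 of them.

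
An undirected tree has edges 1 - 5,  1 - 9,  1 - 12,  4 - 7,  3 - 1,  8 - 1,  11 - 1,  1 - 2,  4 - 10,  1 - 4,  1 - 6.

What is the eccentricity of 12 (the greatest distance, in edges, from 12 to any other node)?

3

A farthest node from 12 is 10 (7 also at distance 3).
The path 12–1–4–10 has 3 edges.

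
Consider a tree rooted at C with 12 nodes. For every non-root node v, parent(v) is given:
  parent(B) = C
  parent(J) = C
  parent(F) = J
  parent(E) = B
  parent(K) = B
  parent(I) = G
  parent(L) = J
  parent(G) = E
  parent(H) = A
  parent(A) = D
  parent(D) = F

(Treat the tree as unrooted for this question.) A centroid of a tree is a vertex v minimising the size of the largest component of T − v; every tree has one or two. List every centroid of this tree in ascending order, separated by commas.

Delete J: the remaining components have sizes 6, 4, 1. Max 6 ≤ 6, so J is a centroid.
C is adjacent to J and is also a centroid (the largest component after removing it is likewise 6).

C, J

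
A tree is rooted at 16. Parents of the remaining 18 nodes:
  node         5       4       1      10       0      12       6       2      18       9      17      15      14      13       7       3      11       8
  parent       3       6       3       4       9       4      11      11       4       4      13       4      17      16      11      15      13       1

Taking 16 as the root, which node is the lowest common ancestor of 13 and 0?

13's ancestor chain is 13, 16 and 0's is 0, 9, 4, 6, 11, 13, 16; they first meet at 13.

13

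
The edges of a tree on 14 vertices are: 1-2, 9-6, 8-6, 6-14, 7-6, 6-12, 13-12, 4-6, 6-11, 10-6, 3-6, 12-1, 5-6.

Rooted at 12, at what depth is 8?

Path from 12 to 8: 12 → 6 → 8, which has 2 edges.

2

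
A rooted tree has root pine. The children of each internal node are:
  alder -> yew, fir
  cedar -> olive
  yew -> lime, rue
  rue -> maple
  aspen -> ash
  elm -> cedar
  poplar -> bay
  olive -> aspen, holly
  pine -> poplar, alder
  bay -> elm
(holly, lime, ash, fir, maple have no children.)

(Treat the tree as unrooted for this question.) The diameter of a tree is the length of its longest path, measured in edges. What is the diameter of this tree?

Starting from maple, a farthest node is ash at distance 11.
One longest path: maple-rue-yew-alder-pine-poplar-bay-elm-cedar-olive-aspen-ash.
So the diameter is 11.

11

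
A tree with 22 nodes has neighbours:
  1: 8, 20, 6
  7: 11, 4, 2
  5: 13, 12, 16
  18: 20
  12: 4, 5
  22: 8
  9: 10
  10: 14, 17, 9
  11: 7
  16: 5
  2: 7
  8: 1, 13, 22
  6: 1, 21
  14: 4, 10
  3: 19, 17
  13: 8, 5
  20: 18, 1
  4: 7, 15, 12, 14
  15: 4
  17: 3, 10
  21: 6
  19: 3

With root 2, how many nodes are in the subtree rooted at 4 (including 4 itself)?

19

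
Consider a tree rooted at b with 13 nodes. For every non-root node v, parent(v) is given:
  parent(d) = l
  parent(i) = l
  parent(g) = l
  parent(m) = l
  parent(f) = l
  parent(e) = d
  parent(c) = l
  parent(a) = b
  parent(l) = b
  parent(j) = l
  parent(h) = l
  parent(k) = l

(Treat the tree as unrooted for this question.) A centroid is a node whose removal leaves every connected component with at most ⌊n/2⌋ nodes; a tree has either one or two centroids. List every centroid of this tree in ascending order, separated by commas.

Removing l splits the tree into components of sizes 2, 2, 1, 1, 1, 1, 1, 1, 1, 1; the largest is 2 ≤ ⌊13/2⌋ = 6.
No neighbour of l does as well, so l is the unique centroid.

l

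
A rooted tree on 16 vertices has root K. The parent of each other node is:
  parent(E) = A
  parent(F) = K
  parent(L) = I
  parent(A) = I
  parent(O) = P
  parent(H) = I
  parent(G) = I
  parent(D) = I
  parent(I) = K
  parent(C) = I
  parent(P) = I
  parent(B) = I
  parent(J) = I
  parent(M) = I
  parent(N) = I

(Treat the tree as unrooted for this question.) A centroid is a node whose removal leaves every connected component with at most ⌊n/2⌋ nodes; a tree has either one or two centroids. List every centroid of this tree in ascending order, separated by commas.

If I is removed the pieces have sizes 2, 2, 2, 1, 1, 1, 1, 1, 1, 1, 1, 1, all ≤ ⌊16/2⌋ = 8.
Every other node leaves some component of size > 8, so the centroid is unique.

I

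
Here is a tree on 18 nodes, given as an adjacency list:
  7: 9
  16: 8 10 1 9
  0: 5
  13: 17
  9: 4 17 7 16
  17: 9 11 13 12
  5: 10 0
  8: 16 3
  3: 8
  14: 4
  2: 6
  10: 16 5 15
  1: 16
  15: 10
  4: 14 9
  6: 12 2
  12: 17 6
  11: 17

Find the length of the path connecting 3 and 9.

3

3–8–16–9: 3 edges.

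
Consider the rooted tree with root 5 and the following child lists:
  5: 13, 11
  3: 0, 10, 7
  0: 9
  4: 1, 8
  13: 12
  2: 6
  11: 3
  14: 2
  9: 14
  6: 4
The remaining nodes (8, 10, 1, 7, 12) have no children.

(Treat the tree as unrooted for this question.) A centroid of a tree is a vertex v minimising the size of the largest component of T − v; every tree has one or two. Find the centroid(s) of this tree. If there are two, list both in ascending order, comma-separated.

0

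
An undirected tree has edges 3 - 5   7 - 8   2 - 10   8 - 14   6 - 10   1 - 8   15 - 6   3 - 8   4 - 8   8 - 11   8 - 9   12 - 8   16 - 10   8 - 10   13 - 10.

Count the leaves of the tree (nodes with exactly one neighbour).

12

Degree-1 nodes: 1, 2, 4, 5, 7, 9, 11, 12, 13, 14, 15, 16 — 12 of them.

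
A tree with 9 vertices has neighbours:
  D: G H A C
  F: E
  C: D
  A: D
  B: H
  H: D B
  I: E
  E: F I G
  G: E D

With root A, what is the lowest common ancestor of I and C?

D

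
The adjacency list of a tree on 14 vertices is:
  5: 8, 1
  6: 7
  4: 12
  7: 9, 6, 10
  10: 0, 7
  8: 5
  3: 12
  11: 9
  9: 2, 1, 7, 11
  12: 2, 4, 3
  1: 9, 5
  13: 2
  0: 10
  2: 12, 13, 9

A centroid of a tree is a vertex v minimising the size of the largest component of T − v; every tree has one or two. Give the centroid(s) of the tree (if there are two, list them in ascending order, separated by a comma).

9

Removing 9 splits the tree into components of sizes 5, 4, 3, 1; the largest is 5 ≤ ⌊14/2⌋ = 7.
Every other node leaves some component of size > 7, so the centroid is unique.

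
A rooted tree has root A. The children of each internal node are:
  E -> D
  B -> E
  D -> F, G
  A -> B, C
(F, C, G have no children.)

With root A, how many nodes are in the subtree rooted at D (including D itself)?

3

D's subtree: {D, G, F}, size 3.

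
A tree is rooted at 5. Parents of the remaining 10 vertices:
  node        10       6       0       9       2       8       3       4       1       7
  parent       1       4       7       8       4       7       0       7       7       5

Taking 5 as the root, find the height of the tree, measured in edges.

3 sits deepest: 5-7-0-3 — 3 edges from the root.

3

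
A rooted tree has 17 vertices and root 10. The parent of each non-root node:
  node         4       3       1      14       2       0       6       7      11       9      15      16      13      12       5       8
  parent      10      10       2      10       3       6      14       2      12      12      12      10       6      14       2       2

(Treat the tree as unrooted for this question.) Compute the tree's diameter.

A longest path is 0–6–14–10–3–2–5, with 6 edges.

6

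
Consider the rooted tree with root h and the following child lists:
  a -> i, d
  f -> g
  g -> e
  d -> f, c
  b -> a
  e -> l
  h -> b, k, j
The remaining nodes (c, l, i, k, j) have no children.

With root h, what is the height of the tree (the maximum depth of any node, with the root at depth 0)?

7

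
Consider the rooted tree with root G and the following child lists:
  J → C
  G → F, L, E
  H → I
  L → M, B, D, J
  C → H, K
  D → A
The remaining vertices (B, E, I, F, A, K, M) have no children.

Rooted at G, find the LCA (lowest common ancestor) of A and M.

A's ancestor chain is A, D, L, G and M's is M, L, G; they first meet at L.

L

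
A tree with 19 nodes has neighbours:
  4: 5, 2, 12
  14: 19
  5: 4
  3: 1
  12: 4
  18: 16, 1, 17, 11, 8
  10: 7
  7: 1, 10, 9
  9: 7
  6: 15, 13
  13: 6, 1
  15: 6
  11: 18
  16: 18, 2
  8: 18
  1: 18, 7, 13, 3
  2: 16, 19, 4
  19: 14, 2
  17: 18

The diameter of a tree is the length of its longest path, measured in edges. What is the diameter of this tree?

BFS from 14 reaches 15 last, at distance 8; BFS from 15 confirms no node is farther.
Path: 14 - 19 - 2 - 16 - 18 - 1 - 13 - 6 - 15.

8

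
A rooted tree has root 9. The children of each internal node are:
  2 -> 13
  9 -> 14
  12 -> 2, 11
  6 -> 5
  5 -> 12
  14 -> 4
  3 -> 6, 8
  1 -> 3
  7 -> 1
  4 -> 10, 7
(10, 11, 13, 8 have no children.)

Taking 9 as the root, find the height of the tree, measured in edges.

The longest root-to-leaf path is 9–14–4–7–1–3–6–5–12–2–13 (10 edges).

10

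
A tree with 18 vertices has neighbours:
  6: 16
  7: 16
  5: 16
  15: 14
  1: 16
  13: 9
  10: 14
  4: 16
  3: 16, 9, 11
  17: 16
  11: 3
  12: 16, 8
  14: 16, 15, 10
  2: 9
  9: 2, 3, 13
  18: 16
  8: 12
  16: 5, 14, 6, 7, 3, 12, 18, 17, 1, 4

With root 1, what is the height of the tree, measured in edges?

4

2 sits deepest: 1-16-3-9-2 — 4 edges from the root.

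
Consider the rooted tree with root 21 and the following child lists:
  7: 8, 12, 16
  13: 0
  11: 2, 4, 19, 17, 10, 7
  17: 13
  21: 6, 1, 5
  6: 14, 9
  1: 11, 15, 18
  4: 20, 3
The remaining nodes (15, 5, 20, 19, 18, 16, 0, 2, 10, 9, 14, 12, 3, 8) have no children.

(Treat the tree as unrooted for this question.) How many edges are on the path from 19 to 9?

The path is 19–11–1–21–6–9, which has 5 edges.

5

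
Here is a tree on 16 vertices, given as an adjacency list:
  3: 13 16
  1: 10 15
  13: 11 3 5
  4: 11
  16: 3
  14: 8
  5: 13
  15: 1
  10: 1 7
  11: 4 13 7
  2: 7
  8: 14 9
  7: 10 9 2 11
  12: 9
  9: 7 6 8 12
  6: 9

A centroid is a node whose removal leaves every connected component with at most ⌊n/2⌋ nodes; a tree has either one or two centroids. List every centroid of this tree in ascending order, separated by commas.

7

Removing 7 splits the tree into components of sizes 6, 5, 3, 1; the largest is 6 ≤ ⌊16/2⌋ = 8.
Every other node leaves some component of size > 8, so the centroid is unique.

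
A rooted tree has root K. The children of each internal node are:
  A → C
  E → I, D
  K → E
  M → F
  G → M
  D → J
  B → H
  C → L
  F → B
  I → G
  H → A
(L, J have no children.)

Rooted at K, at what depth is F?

Climbing from F to the root: F – M – G – I – E – K. That's 5 steps.

5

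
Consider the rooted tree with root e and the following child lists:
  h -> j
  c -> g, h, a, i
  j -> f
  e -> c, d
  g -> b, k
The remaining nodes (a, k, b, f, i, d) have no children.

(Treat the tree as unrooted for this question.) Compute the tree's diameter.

A longest path is f – j – h – c – e – d, with 5 edges.

5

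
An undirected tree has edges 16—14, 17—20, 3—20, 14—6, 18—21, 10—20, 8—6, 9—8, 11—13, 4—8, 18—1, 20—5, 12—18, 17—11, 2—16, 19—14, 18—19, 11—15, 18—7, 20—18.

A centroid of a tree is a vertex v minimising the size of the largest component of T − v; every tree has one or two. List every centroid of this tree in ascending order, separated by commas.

18

Removing 18 splits the tree into components of sizes 8, 8, 1, 1, 1, 1; the largest is 8 ≤ ⌊21/2⌋ = 10.
Every other node leaves some component of size > 10, so the centroid is unique.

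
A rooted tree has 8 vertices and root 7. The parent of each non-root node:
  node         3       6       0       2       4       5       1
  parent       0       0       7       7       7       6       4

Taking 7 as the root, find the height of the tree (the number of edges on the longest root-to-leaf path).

5 sits deepest: 7–0–6–5 — 3 edges from the root.

3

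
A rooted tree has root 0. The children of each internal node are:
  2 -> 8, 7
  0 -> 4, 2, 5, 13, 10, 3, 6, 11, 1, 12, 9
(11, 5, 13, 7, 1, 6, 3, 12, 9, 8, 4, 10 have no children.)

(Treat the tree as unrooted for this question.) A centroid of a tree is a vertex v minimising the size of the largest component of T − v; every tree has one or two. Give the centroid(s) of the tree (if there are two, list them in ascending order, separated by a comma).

0

Removing 0 splits the tree into components of sizes 3, 1, 1, 1, 1, 1, 1, 1, 1, 1, 1; the largest is 3 ≤ ⌊14/2⌋ = 7.
Every other node leaves some component of size > 7, so the centroid is unique.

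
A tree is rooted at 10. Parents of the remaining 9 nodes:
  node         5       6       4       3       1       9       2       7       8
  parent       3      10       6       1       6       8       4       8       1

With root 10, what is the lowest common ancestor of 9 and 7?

Ancestors of 9 (toward the root): 9, 8, 1, 6, 10.
Ancestors of 7: 7, 8, 1, 6, 10.
The deepest node appearing in both lists is 8.

8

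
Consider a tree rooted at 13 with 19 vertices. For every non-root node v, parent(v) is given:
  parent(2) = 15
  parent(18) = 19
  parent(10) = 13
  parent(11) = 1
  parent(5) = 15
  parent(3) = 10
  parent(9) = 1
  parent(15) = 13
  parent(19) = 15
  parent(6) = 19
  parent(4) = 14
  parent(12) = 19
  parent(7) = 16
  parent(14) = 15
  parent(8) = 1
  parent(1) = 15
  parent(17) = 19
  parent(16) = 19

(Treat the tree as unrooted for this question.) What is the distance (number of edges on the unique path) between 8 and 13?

3

Walking from 8: 8 - 1 - 15 - 13. Length 3.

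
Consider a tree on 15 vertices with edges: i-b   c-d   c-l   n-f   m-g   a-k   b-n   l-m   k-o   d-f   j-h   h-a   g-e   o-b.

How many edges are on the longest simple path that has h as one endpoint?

12

Distances from h peak at 12, attained at e.
h – a – k – o – b – n – f – d – c – l – m – g – e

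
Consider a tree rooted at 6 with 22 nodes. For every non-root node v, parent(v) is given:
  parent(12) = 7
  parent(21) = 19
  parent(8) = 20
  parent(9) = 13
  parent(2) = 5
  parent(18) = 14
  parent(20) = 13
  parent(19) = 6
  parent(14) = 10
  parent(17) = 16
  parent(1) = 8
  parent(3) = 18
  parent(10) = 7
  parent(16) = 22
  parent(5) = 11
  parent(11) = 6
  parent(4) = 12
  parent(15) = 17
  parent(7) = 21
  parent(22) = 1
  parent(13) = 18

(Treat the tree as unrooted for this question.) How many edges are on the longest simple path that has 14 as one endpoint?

The node farthest from 14 is 15, via 14 – 18 – 13 – 20 – 8 – 1 – 22 – 16 – 17 – 15 — 9 edges.

9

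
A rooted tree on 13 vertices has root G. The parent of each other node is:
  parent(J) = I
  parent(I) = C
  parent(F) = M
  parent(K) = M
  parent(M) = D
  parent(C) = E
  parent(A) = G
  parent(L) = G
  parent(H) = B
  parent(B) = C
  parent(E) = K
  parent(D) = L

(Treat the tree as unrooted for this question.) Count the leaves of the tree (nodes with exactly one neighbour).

4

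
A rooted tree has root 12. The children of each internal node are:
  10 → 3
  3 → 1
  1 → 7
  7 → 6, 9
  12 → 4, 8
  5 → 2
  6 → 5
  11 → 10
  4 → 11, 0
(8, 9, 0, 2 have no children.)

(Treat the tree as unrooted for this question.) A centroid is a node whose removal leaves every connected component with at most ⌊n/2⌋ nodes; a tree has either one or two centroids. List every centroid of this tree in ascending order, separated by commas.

If 3 is removed the pieces have sizes 6, 6, all ≤ ⌊13/2⌋ = 6.
Every other node leaves some component of size > 6, so the centroid is unique.

3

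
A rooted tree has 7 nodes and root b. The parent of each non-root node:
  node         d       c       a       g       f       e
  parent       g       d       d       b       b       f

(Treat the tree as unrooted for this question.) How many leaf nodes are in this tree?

3

Degree-1 nodes: a, c, e — 3 of them.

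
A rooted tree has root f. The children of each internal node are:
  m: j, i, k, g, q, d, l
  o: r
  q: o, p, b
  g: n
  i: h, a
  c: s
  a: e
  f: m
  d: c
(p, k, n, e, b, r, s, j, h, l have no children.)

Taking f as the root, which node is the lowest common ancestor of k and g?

Ancestors of k (toward the root): k, m, f.
Ancestors of g: g, m, f.
The deepest node appearing in both lists is m.

m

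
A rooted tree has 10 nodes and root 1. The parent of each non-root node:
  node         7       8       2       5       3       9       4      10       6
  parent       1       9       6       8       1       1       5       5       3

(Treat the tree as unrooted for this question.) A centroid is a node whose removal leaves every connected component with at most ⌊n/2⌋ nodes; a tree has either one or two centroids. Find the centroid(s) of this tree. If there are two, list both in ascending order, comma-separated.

Delete 1: the remaining components have sizes 5, 3, 1. Max 5 ≤ 5, so 1 is a centroid.
9 is adjacent to 1 and is also a centroid (the largest component after removing it is likewise 5).

1, 9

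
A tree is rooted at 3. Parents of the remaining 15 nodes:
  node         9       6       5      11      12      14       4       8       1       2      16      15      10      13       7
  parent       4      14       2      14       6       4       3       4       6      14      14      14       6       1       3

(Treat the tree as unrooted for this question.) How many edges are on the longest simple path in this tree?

6

BFS from 13 reaches 7 last, at distance 6; BFS from 7 confirms no node is farther.
Path: 13 – 1 – 6 – 14 – 4 – 3 – 7.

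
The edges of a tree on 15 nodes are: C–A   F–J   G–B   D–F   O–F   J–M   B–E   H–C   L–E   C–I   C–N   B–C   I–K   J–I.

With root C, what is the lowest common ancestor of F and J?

F's ancestor chain is F, J, I, C and J's is J, I, C; they first meet at J.

J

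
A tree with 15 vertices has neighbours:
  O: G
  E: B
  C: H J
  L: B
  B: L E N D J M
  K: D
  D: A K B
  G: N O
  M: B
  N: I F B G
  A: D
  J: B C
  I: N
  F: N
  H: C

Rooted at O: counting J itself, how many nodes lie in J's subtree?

3

Descendants of J (including itself): J, C, H. That's 3.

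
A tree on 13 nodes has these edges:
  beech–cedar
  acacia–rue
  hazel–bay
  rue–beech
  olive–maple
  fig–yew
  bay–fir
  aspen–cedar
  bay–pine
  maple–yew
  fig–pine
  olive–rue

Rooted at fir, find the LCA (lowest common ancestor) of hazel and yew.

bay

Ancestors of hazel (toward the root): hazel, bay, fir.
Ancestors of yew: yew, fig, pine, bay, fir.
The deepest node appearing in both lists is bay.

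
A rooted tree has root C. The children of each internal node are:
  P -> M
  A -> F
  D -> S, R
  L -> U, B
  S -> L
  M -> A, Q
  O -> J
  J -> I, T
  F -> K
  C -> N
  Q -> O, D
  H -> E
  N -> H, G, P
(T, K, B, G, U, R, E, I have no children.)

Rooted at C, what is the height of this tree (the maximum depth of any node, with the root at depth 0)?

8

A deepest node is U, reached by C–N–P–M–Q–D–S–L–U.
That path has 8 edges, so the height is 8.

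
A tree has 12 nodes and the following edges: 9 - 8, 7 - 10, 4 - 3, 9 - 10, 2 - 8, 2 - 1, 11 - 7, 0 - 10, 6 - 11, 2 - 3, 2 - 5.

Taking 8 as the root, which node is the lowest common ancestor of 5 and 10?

8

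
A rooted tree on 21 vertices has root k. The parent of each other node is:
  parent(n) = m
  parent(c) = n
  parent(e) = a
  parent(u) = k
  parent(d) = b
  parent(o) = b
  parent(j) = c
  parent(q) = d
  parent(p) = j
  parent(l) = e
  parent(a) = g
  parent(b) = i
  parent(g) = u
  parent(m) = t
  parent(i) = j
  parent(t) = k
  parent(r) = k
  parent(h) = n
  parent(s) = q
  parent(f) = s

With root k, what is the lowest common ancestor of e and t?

k

Path e→root: e a g u k; path t→root: t k.
First common node: k.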